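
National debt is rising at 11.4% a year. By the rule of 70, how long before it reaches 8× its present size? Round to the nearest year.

around 18 years

Doubling time ≈ 70/11.4 = 6.14 years.
Getting to 8× needs 3 doublings: 3 × 6.14 ≈ 18 years.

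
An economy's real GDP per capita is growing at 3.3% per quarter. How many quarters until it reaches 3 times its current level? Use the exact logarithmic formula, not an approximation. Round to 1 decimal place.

33.8 quarters

t = ln(3) / ln(1 + 0.033) = 1.0986 / 0.032467 ≈ 33.84.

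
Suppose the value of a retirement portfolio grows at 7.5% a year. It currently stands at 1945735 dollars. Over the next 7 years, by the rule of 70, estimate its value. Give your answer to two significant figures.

It doubles every 70/7.5 ≈ 9.33 years, so 7 years is 0.75 doublings.
2^0.75 ≈ 1.68; 1945735 × 1.68 ≈ 3300000 dollars.

around 3300000 dollars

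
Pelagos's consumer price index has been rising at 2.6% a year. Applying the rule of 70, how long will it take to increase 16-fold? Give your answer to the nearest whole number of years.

Doubling time ≈ 70/2.6 = 26.92 years.
Getting to 16× needs 4 doublings: 4 × 26.92 ≈ 108 years.

108 years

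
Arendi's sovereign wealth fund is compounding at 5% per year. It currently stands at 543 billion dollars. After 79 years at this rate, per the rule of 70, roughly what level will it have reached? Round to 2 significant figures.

roughly 27000 billion dollars

It doubles every 70/5 ≈ 14.00 years, so 79 years is 5.64 doublings.
2^5.64 ≈ 49.87; 543 × 49.87 ≈ 27000 billion dollars.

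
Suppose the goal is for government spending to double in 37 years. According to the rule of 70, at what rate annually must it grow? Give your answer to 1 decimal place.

70 / 37 ≈ 1.89, so about 1.9% annually.

roughly 1.9% annually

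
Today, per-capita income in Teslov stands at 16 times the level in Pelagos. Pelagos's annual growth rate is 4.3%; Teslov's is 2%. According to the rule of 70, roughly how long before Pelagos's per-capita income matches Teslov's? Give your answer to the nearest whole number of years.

What matters is the difference: 2.3 pp.
Rule of 70 on the gap: the ratio halves every 70/2.3 ≈ 30.43 years.
A 16 times gap closes after 4 halvings: 4 × 30.43 ≈ 122 years.

≈ 122 years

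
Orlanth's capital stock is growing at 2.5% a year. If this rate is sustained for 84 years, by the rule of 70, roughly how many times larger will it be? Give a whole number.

Doubling time ≈ 70/2.5 = 28.00 years.
84/28.00 ≈ 3 doublings, so about 2^3 = 8×.

roughly 8 times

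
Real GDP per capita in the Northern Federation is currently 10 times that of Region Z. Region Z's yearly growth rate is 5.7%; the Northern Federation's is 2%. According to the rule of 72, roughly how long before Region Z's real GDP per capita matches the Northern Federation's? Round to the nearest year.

The growth-rate gap is 5.7% − 2% = 3.7 percentage points.
So the ratio between them halves every 72/3.7 ≈ 19.46 years.
A 10 times gap takes log₂(10) ≈ 3.32 halvings to close: 3.32 × 19.46 ≈ 65 years.

≈ 65 years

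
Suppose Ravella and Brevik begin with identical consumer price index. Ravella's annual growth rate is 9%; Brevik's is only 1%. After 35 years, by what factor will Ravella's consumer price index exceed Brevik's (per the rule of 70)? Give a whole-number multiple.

approximately 16 times

Only the 8-point difference matters.
70/8 ≈ 8.75 years per doubling of the ratio; 35 years gives 4.00 doublings, so ≈ 16×.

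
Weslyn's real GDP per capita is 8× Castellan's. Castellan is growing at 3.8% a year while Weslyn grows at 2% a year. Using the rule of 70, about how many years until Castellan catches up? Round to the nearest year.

117 years

What matters is the difference: 1.8 pp.
Rule of 70 on the gap: the ratio halves every 70/1.8 ≈ 38.89 years.
An 8× gap closes after 3 halvings: 3 × 38.89 ≈ 117 years.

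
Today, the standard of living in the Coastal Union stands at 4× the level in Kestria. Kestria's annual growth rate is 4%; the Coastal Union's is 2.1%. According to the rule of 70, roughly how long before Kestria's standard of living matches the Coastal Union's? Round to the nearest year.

What matters is the difference: 1.9 pp.
Rule of 70 on the gap: the ratio halves every 70/1.9 ≈ 36.84 years.
A 4× gap closes after 2 halvings: 2 × 36.84 ≈ 74 years.

about 74 years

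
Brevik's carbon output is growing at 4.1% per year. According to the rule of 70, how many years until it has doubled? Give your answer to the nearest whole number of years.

around 17 years

Doubling time ≈ 70 / 4.1 = 17.07 years.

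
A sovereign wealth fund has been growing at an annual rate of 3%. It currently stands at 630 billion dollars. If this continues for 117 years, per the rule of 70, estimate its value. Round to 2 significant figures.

Doubling time ≈ 70/3 = 23.33 years.
117 years is 117/23.33 ≈ 5.02 doublings, a factor of 2^5.02 ≈ 32.45.
630 × 32.45 ≈ 20000 billion dollars.

roughly 20000 billion dollars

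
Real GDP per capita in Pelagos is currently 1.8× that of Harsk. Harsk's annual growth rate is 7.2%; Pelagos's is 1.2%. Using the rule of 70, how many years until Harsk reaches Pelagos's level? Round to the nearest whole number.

Harsk gains on Pelagos at 7.2% − 1.2% = 6 points a year.
At that relative rate the gap halves every 70/6 ≈ 11.67 years.
A 1.8× gap takes log₂(1.8) ≈ 0.85 halvings to close: 0.85 × 11.67 ≈ 10 years.

approximately 10 years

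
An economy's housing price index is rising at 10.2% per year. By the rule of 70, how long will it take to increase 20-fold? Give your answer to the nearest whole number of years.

≈ 30 years

Doubling time ≈ 70/10.2 = 6.86 years.
20× is log₂ 20 ≈ 4.32 doublings, so ≈ 4.32 × 6.86 = 30 years.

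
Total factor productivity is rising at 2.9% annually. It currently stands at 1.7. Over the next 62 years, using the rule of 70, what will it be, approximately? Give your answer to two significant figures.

approximately 10

Doubling time ≈ 70/2.9 = 24.14 years.
62 years is 62/24.14 ≈ 2.57 doublings, a factor of 2^2.57 ≈ 5.94.
1.7 × 5.94 ≈ 10.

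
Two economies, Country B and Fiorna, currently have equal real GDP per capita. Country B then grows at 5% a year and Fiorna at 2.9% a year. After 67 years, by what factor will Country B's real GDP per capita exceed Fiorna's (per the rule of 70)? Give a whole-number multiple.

Rate gap = 5% − 2.9% = 2.1 points.
The ratio doubles every 70/2.1 ≈ 33.33 years.
67/33.33 ≈ 2.01 doublings → ratio ≈ 2^2.01 ≈ 4.

4 times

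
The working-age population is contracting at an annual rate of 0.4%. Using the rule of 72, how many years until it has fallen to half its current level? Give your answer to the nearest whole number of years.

Falling at 0.4%, it halves about every 72/0.4 = 180.00 years.

approximately 180 years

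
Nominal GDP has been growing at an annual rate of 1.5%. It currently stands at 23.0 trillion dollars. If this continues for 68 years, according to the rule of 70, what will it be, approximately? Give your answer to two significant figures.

≈ 63 trillion dollars

It doubles every 70/1.5 ≈ 46.67 years, so 68 years is 1.46 doublings.
2^1.46 ≈ 2.75; 23.0 × 2.75 ≈ 63 trillion dollars.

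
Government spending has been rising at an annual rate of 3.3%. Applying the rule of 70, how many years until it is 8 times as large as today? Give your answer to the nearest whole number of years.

Doubling time ≈ 70/3.3 = 21.21 years.
8× is 3 doublings, so 3 × 21.21 ≈ 64 years.

approximately 64 years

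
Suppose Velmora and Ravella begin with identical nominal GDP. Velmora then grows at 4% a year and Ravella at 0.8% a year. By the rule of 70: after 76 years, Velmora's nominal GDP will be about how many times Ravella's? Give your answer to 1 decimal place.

≈ 11.1 times

Only the 3.2-point difference matters.
70/3.2 ≈ 21.88 years per doubling of the ratio; 76 years gives 3.47 doublings, so ≈ 11.1×.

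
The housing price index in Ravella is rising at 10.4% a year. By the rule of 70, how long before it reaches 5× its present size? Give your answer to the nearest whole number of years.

One doubling takes 70/10.4 = 6.73 years.
Reaching 5× takes log₂(5) ≈ 2.32 doublings.
2.32 × 6.73 ≈ 16 years.

about 16 years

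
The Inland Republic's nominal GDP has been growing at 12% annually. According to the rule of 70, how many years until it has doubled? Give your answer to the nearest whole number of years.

At 12%, doubling takes about 70/12 = 5.83 years.

approximately 6 years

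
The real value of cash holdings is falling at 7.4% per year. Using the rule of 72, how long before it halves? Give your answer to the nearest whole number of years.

≈ 10 years

The rule works in reverse for decay: 72/7.4 ≈ 9.73 years to halve.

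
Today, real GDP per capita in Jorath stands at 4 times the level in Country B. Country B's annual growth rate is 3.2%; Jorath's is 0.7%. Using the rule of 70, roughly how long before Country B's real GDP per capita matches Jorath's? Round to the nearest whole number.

Country B gains on Jorath at 3.2% − 0.7% = 2.5 points a year.
At that relative rate the gap halves every 70/2.5 ≈ 28.00 years.
A 4 times gap closes after 2 halvings: 2 × 28.00 ≈ 56 years.

about 56 years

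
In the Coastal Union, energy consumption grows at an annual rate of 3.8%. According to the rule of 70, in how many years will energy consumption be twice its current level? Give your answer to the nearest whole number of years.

70/3.8 ≈ 18.42, so it doubles roughly every 18 years.

approximately 18 years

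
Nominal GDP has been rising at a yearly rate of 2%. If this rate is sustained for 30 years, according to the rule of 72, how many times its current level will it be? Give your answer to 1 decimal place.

Doubling time ≈ 72/2 = 36.00 years.
30 years / 36.00 ≈ 0.83 doublings → factor 2^0.83 ≈ 1.8.

≈ 1.8 times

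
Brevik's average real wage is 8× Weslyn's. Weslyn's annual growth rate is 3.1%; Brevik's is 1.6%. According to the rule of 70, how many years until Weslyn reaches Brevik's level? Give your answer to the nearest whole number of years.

140 years

The growth-rate gap is 3.1% − 1.6% = 1.5 percentage points.
So the ratio between them halves every 70/1.5 ≈ 46.67 years.
An 8× gap closes after 3 halvings: 3 × 46.67 ≈ 140 years.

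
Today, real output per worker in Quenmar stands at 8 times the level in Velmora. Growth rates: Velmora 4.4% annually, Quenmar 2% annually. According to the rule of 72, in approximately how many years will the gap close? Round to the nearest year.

about 90 years

The growth-rate gap is 4.4% − 2% = 2.4 percentage points.
So the ratio between them halves every 72/2.4 ≈ 30.00 years.
An 8 times gap closes after 3 halvings: 3 × 30.00 ≈ 90 years.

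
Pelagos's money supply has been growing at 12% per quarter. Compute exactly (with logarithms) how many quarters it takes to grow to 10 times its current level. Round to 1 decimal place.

t = ln(10) / ln(1 + 0.12) = 2.3026 / 0.113329 ≈ 20.32.

20.3 quarters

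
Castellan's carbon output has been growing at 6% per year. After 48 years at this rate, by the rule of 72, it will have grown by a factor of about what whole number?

approximately 16 times

72/6 ≈ 12.00 years per doubling.
48 years fits 4 doublings: 2^4 = 16.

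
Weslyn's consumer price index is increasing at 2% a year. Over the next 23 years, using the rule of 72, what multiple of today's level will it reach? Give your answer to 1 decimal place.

roughly 1.6 times

Doubling time ≈ 72/2 = 36.00 years.
23 years / 36.00 ≈ 0.64 doublings → factor 2^0.64 ≈ 1.6.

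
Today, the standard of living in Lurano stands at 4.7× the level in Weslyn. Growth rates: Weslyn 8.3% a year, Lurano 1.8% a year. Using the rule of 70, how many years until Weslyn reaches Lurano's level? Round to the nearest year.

Weslyn gains on Lurano at 8.3% − 1.8% = 6.5 points a year.
At that relative rate the gap halves every 70/6.5 ≈ 10.77 years.
A 4.7× gap takes log₂(4.7) ≈ 2.23 halvings to close: 2.23 × 10.77 ≈ 24 years.

24 years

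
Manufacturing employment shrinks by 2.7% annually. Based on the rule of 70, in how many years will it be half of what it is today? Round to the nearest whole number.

roughly 26 years

Falling at 2.7%, it halves about every 70/2.7 = 25.93 years.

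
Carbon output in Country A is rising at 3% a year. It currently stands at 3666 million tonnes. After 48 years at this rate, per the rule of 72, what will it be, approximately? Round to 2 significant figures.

It doubles every 72/3 ≈ 24.00 years, so 48 years is 2.00 doublings.
2^2.00 ≈ 4.00; 3666 × 4.00 ≈ 15000 million tonnes.

approximately 15000 million tonnes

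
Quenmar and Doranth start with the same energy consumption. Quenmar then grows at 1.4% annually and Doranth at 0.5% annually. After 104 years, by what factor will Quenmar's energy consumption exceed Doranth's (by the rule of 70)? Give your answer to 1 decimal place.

Only the 0.9-point difference matters.
70/0.9 ≈ 77.78 years per doubling of the ratio; 104 years gives 1.34 doublings, so ≈ 2.5×.

roughly 2.5 times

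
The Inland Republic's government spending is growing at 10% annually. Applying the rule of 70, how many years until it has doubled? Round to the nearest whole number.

At 10%, doubling takes about 70/10 = 7.00 years.

roughly 7 years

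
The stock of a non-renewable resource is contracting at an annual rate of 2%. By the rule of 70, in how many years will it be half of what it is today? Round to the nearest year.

around 35 years

Halving time ≈ 70 / 2 = 35.00 → 35 years.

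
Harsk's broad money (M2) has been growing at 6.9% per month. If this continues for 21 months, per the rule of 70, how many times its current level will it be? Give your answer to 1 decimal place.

about 4.2 times

Doubling time ≈ 70/6.9 = 10.14 months.
21 months / 10.14 ≈ 2.07 doublings → factor 2^2.07 ≈ 4.2.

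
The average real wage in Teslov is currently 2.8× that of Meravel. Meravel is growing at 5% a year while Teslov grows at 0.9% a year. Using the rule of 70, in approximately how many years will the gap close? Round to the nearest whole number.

Meravel gains on Teslov at 5% − 0.9% = 4.1 points a year.
At that relative rate the gap halves every 70/4.1 ≈ 17.07 years.
A 2.8× gap takes log₂(2.8) ≈ 1.49 halvings to close: 1.49 × 17.07 ≈ 25 years.

about 25 years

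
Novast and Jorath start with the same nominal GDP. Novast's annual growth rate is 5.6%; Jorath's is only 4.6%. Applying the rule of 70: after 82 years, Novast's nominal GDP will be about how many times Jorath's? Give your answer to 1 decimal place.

about 2.3 times

Only the 1-point difference matters.
70/1 ≈ 70.00 years per doubling of the ratio; 82 years gives 1.17 doublings, so ≈ 2.3×.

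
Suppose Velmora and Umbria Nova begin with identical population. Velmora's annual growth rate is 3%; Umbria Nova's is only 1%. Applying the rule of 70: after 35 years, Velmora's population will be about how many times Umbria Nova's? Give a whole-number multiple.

roughly 2 times

Only the 2-point difference matters.
70/2 ≈ 35.00 years per doubling of the ratio; 35 years gives 1.00 doublings, so ≈ 2×.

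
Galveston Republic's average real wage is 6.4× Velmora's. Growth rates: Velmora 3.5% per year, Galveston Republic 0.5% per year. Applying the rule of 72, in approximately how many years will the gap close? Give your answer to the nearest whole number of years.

The growth-rate gap is 3.5% − 0.5% = 3 percentage points.
So the ratio between them halves every 72/3 ≈ 24.00 years.
A 6.4× gap takes log₂(6.4) ≈ 2.68 halvings to close: 2.68 × 24.00 ≈ 64 years.

roughly 64 years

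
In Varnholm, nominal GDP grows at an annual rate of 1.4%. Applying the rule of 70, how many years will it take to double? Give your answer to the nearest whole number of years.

Doubling time ≈ 70 / 1.4 = 50.00 years.

approximately 50 years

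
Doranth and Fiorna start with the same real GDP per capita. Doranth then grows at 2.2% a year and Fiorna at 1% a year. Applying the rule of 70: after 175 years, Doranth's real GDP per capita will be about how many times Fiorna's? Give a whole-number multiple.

roughly 8 times

Rate gap = 2.2% − 1% = 1.2 points.
The ratio doubles every 70/1.2 ≈ 58.33 years.
175/58.33 ≈ 3.00 doublings → ratio ≈ 2^3.00 ≈ 8.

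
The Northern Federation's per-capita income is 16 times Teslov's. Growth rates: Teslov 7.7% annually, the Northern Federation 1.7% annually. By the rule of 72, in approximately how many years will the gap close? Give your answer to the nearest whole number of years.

The growth-rate gap is 7.7% − 1.7% = 6 percentage points.
So the ratio between them halves every 72/6 ≈ 12.00 years.
A 16 times gap closes after 4 halvings: 4 × 12.00 ≈ 48 years.

roughly 48 years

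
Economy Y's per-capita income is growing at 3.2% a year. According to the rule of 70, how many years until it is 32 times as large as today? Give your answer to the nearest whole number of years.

Doubling time ≈ 70/3.2 = 21.88 years.
32× is 5 doublings, so 5 × 21.88 ≈ 109 years.

≈ 109 years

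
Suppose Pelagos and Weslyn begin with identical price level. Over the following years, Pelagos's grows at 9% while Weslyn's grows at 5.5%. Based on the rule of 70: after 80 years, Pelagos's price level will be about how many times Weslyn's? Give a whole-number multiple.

Rate gap = 9% − 5.5% = 3.5 points.
The ratio doubles every 70/3.5 ≈ 20.00 years.
80/20.00 ≈ 4.00 doublings → ratio ≈ 2^4.00 ≈ 16.

roughly 16 times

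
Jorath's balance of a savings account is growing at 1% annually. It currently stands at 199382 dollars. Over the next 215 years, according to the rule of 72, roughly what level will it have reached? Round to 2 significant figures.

Doubling time ≈ 72/1 = 72.00 years.
215 years is 215/72.00 ≈ 2.99 doublings, a factor of 2^2.99 ≈ 7.94.
199382 × 7.94 ≈ 1600000 dollars.

about 1600000 dollars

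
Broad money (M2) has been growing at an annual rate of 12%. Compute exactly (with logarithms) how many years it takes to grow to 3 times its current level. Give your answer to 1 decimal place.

9.7 years

t = ln(3) / ln(1 + 0.12) = 1.0986 / 0.113329 ≈ 9.69.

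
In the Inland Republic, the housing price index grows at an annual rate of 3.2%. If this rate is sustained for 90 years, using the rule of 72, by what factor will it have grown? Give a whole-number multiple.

Doubling time ≈ 72/3.2 = 22.50 years.
90/22.50 ≈ 4 doublings, so about 2^4 = 16×.

around 16 times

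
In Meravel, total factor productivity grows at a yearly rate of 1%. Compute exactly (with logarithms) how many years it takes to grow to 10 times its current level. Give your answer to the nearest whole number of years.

231 years

t = ln(10) / ln(1 + 0.01) = 2.3026 / 0.009950 ≈ 231.42.
≈ 231 years.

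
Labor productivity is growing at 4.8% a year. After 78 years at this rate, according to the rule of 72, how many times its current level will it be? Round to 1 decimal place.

Doubling time ≈ 72/4.8 = 15.00 years.
78 years / 15.00 ≈ 5.20 doublings → factor 2^5.20 ≈ 36.8.

about 36.8 times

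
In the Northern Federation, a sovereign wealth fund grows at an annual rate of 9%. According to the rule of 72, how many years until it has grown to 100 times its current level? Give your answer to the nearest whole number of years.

At 9% it doubles every 72/9 ≈ 8.00 years.
Reaching 100× takes log₂(100) ≈ 6.64 doublings.
6.64 × 8.00 ≈ 53 years.

≈ 53 years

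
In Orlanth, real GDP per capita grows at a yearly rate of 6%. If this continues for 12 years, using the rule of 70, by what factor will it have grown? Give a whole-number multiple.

Doubling time ≈ 70/6 = 11.67 years.
12/11.67 ≈ 1 doubling, so about 2^1 = 2×.

roughly 2 times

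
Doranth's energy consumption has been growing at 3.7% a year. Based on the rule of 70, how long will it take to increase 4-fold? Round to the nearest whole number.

around 38 years

One doubling takes 70/3.7 = 18.92 years.
4 = 2^2, so 2 doublings → 38 years.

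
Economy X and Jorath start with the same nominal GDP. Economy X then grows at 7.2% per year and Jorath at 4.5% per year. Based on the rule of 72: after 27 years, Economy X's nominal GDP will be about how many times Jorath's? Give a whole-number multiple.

about 2 times

Only the 2.7-point difference matters.
72/2.7 ≈ 26.67 years per doubling of the ratio; 27 years gives 1.01 doublings, so ≈ 2×.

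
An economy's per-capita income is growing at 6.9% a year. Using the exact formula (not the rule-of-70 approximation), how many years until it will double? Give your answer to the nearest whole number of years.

t = ln(2) / ln(1 + 0.069) = 0.6931 / 0.066724 ≈ 10.39.
≈ 10 years.

10 years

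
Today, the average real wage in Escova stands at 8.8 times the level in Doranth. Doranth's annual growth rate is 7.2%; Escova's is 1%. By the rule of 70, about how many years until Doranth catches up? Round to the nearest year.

Doranth gains on Escova at 7.2% − 1% = 6.2 points a year.
At that relative rate the gap halves every 70/6.2 ≈ 11.29 years.
An 8.8 times gap takes log₂(8.8) ≈ 3.14 halvings to close: 3.14 × 11.29 ≈ 35 years.

35 years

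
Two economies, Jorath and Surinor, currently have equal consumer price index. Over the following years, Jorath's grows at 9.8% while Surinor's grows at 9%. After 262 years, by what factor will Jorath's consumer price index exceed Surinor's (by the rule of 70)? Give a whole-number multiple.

Rate gap = 9.8% − 9% = 0.8 points.
The ratio doubles every 70/0.8 ≈ 87.50 years.
262/87.50 ≈ 2.99 doublings → ratio ≈ 2^2.99 ≈ 8.

about 8 times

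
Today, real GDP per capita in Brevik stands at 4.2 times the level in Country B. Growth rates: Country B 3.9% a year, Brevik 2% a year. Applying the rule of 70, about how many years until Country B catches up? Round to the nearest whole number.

The growth-rate gap is 3.9% − 2% = 1.9 percentage points.
So the ratio between them halves every 70/1.9 ≈ 36.84 years.
A 4.2 times gap takes log₂(4.2) ≈ 2.07 halvings to close: 2.07 × 36.84 ≈ 76 years.

around 76 years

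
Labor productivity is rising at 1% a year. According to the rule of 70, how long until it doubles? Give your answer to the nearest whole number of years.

around 70 years

At 1%, doubling takes about 70/1 = 70.00 years.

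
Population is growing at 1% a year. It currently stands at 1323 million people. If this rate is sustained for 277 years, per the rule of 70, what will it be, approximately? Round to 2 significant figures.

21000 million people

It doubles every 70/1 ≈ 70.00 years, so 277 years is 3.96 doublings.
2^3.96 ≈ 15.56; 1323 × 15.56 ≈ 21000 million people.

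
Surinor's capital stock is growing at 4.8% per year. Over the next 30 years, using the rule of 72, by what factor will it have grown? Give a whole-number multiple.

around 4 times

72/4.8 ≈ 15.00 years per doubling.
30 years fits 2 doublings: 2^2 = 4.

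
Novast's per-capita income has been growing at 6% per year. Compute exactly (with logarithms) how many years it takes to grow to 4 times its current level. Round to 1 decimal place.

23.8 years

t = ln(4) / ln(1 + 0.06) = 1.3863 / 0.058269 ≈ 23.79.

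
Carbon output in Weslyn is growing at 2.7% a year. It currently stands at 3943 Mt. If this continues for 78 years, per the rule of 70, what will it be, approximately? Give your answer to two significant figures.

It doubles every 70/2.7 ≈ 25.93 years, so 78 years is 3.01 doublings.
2^3.01 ≈ 8.06; 3943 × 8.06 ≈ 32000 Mt.

≈ 32000 Mt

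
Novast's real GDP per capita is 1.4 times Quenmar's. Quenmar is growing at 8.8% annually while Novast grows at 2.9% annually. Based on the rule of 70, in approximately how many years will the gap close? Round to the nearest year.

about 6 years

The growth-rate gap is 8.8% − 2.9% = 5.9 percentage points.
So the ratio between them halves every 70/5.9 ≈ 11.86 years.
A 1.4 times gap takes log₂(1.4) ≈ 0.49 halvings to close: 0.49 × 11.86 ≈ 6 years.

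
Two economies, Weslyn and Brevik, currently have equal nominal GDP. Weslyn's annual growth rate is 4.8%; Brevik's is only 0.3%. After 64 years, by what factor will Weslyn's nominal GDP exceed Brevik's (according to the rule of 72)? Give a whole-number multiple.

Only the 4.5-point difference matters.
72/4.5 ≈ 16.00 years per doubling of the ratio; 64 years gives 4.00 doublings, so ≈ 16×.

around 16 times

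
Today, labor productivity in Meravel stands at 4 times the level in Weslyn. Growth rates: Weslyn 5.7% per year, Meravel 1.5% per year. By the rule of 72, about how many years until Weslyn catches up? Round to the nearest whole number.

The growth-rate gap is 5.7% − 1.5% = 4.2 percentage points.
So the ratio between them halves every 72/4.2 ≈ 17.14 years.
A 4 times gap closes after 2 halvings: 2 × 17.14 ≈ 34 years.

approximately 34 years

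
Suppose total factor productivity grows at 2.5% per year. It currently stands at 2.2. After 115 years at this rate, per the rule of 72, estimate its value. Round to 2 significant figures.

Doubling time ≈ 72/2.5 = 28.80 years.
115 years is 115/28.80 ≈ 3.99 doublings, a factor of 2^3.99 ≈ 15.89.
2.2 × 15.89 ≈ 35.

approximately 35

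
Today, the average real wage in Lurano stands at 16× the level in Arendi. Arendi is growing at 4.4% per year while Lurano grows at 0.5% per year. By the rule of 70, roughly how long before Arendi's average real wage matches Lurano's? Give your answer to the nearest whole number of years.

What matters is the difference: 3.9 pp.
Rule of 70 on the gap: the ratio halves every 70/3.9 ≈ 17.95 years.
A 16× gap closes after 4 halvings: 4 × 17.95 ≈ 72 years.

approximately 72 years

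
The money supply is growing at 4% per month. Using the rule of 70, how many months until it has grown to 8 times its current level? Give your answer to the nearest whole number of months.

At 4% it doubles every 70/4 ≈ 17.50 months.
8 = 2^3, so 3 doublings → 53 months.

about 53 months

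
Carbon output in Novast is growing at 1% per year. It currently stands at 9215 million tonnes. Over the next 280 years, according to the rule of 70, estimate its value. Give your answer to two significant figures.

approximately 150000 million tonnes

Doubling time ≈ 70/1 = 70.00 years.
280 years is 280/70.00 ≈ 4.00 doublings, a factor of 2^4.00 ≈ 16.00.
9215 × 16.00 ≈ 150000 million tonnes.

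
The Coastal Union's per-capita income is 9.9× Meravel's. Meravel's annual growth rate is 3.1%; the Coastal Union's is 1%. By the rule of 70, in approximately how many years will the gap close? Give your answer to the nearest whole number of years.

≈ 110 years

The growth-rate gap is 3.1% − 1% = 2.1 percentage points.
So the ratio between them halves every 70/2.1 ≈ 33.33 years.
A 9.9× gap takes log₂(9.9) ≈ 3.31 halvings to close: 3.31 × 33.33 ≈ 110 years.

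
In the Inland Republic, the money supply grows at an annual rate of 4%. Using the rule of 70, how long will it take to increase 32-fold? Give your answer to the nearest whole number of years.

approximately 88 years

Doubling time ≈ 70/4 = 17.50 years.
32× is 5 doublings, so 5 × 17.50 ≈ 88 years.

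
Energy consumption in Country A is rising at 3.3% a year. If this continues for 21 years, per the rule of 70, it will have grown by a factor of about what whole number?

At 3.3% one doubling takes ≈ 21.21 years; 21 years is 1 of them, so ×2.

2 times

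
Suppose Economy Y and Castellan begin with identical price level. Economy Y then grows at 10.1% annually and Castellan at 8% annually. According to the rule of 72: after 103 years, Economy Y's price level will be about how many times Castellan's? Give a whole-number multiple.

approximately 8 times

Rate gap = 10.1% − 8% = 2.1 points.
The ratio doubles every 72/2.1 ≈ 34.29 years.
103/34.29 ≈ 3.00 doublings → ratio ≈ 2^3.00 ≈ 8.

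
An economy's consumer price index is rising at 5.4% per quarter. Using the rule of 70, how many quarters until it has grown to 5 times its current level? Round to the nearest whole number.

approximately 30 quarters

At 5.4% it doubles every 70/5.4 ≈ 12.96 quarters.
Reaching 5× takes log₂(5) ≈ 2.32 doublings.
2.32 × 12.96 ≈ 30 quarters.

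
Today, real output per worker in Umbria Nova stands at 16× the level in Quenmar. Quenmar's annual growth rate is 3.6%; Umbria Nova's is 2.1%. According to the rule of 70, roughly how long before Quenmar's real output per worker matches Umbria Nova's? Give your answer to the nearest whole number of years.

Quenmar gains on Umbria Nova at 3.6% − 2.1% = 1.5 points a year.
At that relative rate the gap halves every 70/1.5 ≈ 46.67 years.
A 16× gap closes after 4 halvings: 4 × 46.67 ≈ 187 years.

approximately 187 years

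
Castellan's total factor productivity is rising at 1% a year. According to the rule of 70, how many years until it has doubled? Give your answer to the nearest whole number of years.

At 1%, doubling takes about 70/1 = 70.00 years.

70 years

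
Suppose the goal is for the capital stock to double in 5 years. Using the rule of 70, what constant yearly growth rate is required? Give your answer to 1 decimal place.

70 / 5 ≈ 14.00, so about 14.0% per year.

about 14.0%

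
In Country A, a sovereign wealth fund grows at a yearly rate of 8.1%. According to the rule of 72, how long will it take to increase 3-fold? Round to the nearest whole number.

around 14 years

At 8.1% it doubles every 72/8.1 ≈ 8.89 years.
3× is log₂ 3 ≈ 1.58 doublings, so ≈ 1.58 × 8.89 = 14 years.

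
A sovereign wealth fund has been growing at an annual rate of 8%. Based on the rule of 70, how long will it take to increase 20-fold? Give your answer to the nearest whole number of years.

38 years

One doubling takes 70/8 = 8.75 years.
Reaching 20× takes log₂(20) ≈ 4.32 doublings.
4.32 × 8.75 ≈ 38 years.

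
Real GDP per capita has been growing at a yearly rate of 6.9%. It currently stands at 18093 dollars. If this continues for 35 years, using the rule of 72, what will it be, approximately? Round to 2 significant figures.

Doubling time ≈ 72/6.9 = 10.43 years.
35 years is 35/10.43 ≈ 3.36 doublings, a factor of 2^3.36 ≈ 10.27.
18093 × 10.27 ≈ 190000 dollars.

roughly 190000 dollars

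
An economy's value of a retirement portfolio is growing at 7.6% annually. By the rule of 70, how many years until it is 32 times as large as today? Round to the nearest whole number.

Doubling time ≈ 70/7.6 = 9.21 years.
Getting to 32× needs 5 doublings: 5 × 9.21 ≈ 46 years.

around 46 years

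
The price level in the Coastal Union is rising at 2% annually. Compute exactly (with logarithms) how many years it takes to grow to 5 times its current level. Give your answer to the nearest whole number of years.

81 years

t = ln(5) / ln(1 + 0.02) = 1.6094 / 0.019803 ≈ 81.27.
≈ 81 years.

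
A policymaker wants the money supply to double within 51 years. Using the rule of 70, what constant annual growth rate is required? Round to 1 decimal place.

1.4%

70 / 51 ≈ 1.37, so about 1.4% a year.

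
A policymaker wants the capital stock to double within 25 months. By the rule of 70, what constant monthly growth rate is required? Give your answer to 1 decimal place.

70 / 25 ≈ 2.80, so about 2.8% per month.

≈ 2.8%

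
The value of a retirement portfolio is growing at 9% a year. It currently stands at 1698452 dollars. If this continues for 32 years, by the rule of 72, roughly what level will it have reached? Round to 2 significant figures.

It doubles every 72/9 ≈ 8.00 years, so 32 years is 4.00 doublings.
2^4.00 ≈ 16.00; 1698452 × 16.00 ≈ 27000000 dollars.

27000000 dollars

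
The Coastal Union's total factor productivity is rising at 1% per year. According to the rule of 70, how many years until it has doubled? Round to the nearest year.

Doubling time ≈ 70 / 1 = 70.00 years.

about 70 years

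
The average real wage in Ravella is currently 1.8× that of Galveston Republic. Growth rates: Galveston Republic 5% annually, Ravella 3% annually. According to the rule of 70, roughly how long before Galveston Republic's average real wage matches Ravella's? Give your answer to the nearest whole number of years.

roughly 30 years

Galveston Republic gains on Ravella at 5% − 3% = 2 points a year.
At that relative rate the gap halves every 70/2 ≈ 35.00 years.
A 1.8× gap takes log₂(1.8) ≈ 0.85 halvings to close: 0.85 × 35.00 ≈ 30 years.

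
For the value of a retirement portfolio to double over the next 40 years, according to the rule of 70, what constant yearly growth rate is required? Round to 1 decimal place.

70 / 40 ≈ 1.75, so about 1.8% per year.

about 1.8%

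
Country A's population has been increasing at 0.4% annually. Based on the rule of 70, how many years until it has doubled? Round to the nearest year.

At 0.4%, doubling takes about 70/0.4 = 175.00 years.

≈ 175 years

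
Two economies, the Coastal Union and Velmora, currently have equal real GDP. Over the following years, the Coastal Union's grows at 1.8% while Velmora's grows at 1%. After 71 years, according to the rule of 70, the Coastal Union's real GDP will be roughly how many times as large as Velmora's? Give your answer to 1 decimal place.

the Coastal Union pulls ahead at 0.8 pp per year, so the ratio doubles every 70/0.8 ≈ 87.50 years.
In 71 years that's 0.81 doublings: 2^0.81 ≈ 1.8.

around 1.8 times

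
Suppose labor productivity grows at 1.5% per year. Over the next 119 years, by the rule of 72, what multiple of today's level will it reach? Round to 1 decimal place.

Doubles every ≈ 48.00 years (72/1.5).
119 years is 2.48 doublings; 2^2.48 ≈ 5.6×.

about 5.6 times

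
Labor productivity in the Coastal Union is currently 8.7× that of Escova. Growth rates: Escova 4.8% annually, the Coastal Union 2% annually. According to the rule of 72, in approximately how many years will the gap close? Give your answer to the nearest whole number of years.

80 years

The growth-rate gap is 4.8% − 2% = 2.8 percentage points.
So the ratio between them halves every 72/2.8 ≈ 25.71 years.
An 8.7× gap takes log₂(8.7) ≈ 3.12 halvings to close: 3.12 × 25.71 ≈ 80 years.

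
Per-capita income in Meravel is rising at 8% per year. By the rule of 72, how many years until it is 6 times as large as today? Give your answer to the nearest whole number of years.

about 23 years

At 8% it doubles every 72/8 ≈ 9.00 years.
Reaching 6× takes log₂(6) ≈ 2.58 doublings.
2.58 × 9.00 ≈ 23 years.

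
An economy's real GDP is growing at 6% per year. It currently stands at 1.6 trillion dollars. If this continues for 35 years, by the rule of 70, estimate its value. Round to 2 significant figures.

Doubling time ≈ 70/6 = 11.67 years.
35 years is 35/11.67 ≈ 3.00 doublings, a factor of 2^3.00 ≈ 8.00.
1.6 × 8.00 ≈ 13 trillion dollars.

about 13 trillion dollars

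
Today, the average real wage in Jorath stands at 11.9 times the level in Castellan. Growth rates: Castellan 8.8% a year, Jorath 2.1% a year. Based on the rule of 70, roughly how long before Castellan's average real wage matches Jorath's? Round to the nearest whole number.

≈ 37 years

What matters is the difference: 6.7 pp.
Rule of 70 on the gap: the ratio halves every 70/6.7 ≈ 10.45 years.
An 11.9 times gap takes log₂(11.9) ≈ 3.57 halvings to close: 3.57 × 10.45 ≈ 37 years.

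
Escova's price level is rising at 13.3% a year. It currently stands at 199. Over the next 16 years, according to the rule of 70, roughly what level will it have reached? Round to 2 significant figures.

Doubling time ≈ 70/13.3 = 5.26 years.
16 years is 16/5.26 ≈ 3.04 doublings, a factor of 2^3.04 ≈ 8.22.
199 × 8.22 ≈ 1600.

roughly 1600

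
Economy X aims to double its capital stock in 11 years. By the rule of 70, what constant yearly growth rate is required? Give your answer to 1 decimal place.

approximately 6.4%

70 / 11 ≈ 6.36, so about 6.4% per year.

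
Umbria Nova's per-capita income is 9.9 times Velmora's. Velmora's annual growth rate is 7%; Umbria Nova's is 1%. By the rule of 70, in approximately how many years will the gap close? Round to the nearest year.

39 years

What matters is the difference: 6 pp.
Rule of 70 on the gap: the ratio halves every 70/6 ≈ 11.67 years.
A 9.9 times gap takes log₂(9.9) ≈ 3.31 halvings to close: 3.31 × 11.67 ≈ 39 years.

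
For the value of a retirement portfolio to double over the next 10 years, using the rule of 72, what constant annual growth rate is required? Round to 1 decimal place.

72 / 10 ≈ 7.20, so about 7.2% annually.

7.2%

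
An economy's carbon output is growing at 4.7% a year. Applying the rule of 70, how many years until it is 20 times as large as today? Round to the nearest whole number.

One doubling takes 70/4.7 = 14.89 years.
Reaching 20× takes log₂(20) ≈ 4.32 doublings.
4.32 × 14.89 ≈ 64 years.

approximately 64 years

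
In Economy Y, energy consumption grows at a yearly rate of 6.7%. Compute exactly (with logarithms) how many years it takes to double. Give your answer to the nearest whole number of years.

11 years

t = ln(2) / ln(1 + 0.067) = 0.6931 / 0.064851 ≈ 10.69.
≈ 11 years.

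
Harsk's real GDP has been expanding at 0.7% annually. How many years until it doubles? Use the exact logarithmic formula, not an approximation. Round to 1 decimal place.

99.4 years

t = ln(2) / ln(1 + 0.007) = 0.6931 / 0.006976 ≈ 99.35.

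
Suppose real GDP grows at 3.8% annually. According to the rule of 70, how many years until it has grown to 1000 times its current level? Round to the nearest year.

Doubling time ≈ 70/3.8 = 18.42 years.
1000× is log₂ 1000 ≈ 9.97 doublings, so ≈ 9.97 × 18.42 = 184 years.

≈ 184 years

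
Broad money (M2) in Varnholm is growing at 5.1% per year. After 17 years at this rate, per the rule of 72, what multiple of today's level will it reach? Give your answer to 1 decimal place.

Doubles every ≈ 14.12 years (72/5.1).
17 years is 1.20 doublings; 2^1.20 ≈ 2.3×.

approximately 2.3 times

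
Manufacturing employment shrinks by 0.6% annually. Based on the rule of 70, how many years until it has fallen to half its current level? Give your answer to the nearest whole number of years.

117 years

Falling at 0.6%, it halves about every 70/0.6 = 116.67 years.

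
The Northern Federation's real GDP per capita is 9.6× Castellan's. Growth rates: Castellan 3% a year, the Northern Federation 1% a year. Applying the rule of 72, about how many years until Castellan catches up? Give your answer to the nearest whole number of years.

≈ 117 years

Castellan gains on the Northern Federation at 3% − 1% = 2 points a year.
At that relative rate the gap halves every 72/2 ≈ 36.00 years.
A 9.6× gap takes log₂(9.6) ≈ 3.26 halvings to close: 3.26 × 36.00 ≈ 117 years.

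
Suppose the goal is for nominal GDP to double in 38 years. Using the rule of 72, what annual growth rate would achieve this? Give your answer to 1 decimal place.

≈ 1.9% a year

72 / 38 ≈ 1.89, so about 1.9% a year.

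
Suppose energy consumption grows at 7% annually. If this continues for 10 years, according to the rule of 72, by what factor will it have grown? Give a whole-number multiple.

2 times

Doubling time ≈ 72/7 = 10.29 years.
10/10.29 ≈ 1 doubling, so about 2^1 = 2×.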